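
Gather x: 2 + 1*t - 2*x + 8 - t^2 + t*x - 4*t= -t^2 - 3*t + x*(t - 2) + 10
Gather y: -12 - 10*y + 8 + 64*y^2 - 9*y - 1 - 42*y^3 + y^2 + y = -42*y^3 + 65*y^2 - 18*y - 5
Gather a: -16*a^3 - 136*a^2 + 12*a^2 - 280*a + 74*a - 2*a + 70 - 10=-16*a^3 - 124*a^2 - 208*a + 60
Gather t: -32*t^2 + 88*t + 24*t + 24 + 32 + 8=-32*t^2 + 112*t + 64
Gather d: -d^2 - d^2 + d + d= -2*d^2 + 2*d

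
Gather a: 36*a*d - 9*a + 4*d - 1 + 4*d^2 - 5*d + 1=a*(36*d - 9) + 4*d^2 - d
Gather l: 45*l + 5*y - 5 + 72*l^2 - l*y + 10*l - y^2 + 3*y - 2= 72*l^2 + l*(55 - y) - y^2 + 8*y - 7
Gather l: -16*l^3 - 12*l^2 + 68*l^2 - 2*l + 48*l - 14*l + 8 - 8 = -16*l^3 + 56*l^2 + 32*l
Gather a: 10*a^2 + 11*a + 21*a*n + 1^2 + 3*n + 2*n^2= 10*a^2 + a*(21*n + 11) + 2*n^2 + 3*n + 1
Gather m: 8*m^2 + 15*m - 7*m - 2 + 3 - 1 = 8*m^2 + 8*m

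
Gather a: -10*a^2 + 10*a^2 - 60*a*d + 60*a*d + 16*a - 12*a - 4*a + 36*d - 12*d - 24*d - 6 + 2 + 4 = 0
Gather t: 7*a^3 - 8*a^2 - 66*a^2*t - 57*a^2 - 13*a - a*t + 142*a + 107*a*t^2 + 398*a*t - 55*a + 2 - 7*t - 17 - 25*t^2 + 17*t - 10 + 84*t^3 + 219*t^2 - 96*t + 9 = 7*a^3 - 65*a^2 + 74*a + 84*t^3 + t^2*(107*a + 194) + t*(-66*a^2 + 397*a - 86) - 16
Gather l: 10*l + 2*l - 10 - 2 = 12*l - 12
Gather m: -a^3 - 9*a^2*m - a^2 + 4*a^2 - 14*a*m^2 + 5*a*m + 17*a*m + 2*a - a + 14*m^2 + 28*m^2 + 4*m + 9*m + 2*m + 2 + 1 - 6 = -a^3 + 3*a^2 + a + m^2*(42 - 14*a) + m*(-9*a^2 + 22*a + 15) - 3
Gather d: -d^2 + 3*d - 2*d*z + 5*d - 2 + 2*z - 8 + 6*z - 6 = -d^2 + d*(8 - 2*z) + 8*z - 16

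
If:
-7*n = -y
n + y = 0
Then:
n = 0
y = 0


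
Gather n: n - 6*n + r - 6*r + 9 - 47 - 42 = -5*n - 5*r - 80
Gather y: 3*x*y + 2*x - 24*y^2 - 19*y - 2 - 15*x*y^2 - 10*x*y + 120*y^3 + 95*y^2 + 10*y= 2*x + 120*y^3 + y^2*(71 - 15*x) + y*(-7*x - 9) - 2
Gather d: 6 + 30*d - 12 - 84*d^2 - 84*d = -84*d^2 - 54*d - 6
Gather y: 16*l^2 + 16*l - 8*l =16*l^2 + 8*l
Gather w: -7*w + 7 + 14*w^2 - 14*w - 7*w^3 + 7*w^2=-7*w^3 + 21*w^2 - 21*w + 7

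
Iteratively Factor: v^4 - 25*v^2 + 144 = (v - 3)*(v^3 + 3*v^2 - 16*v - 48) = (v - 4)*(v - 3)*(v^2 + 7*v + 12) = (v - 4)*(v - 3)*(v + 3)*(v + 4)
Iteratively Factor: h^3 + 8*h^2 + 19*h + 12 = (h + 3)*(h^2 + 5*h + 4) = (h + 3)*(h + 4)*(h + 1)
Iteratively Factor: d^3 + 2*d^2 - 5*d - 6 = (d + 1)*(d^2 + d - 6) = (d - 2)*(d + 1)*(d + 3)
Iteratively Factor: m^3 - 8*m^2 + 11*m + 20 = (m - 5)*(m^2 - 3*m - 4) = (m - 5)*(m - 4)*(m + 1)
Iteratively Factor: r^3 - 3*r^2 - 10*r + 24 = (r - 2)*(r^2 - r - 12) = (r - 4)*(r - 2)*(r + 3)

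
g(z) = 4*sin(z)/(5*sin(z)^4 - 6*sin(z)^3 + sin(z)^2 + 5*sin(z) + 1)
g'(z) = 4*(-20*sin(z)^3*cos(z) + 18*sin(z)^2*cos(z) - 2*sin(z)*cos(z) - 5*cos(z))*sin(z)/(5*sin(z)^4 - 6*sin(z)^3 + sin(z)^2 + 5*sin(z) + 1)^2 + 4*cos(z)/(5*sin(z)^4 - 6*sin(z)^3 + sin(z)^2 + 5*sin(z) + 1)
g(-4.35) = 0.68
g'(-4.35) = 0.07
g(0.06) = 0.18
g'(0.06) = 2.35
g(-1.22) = -0.62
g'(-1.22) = -0.81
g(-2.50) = -8.16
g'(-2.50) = 143.54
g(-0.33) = 5.06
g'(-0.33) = 18.56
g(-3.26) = 0.30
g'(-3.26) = -1.56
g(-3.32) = 0.38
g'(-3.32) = -1.12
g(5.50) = -2.14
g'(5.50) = -12.15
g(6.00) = 7.09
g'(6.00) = 87.90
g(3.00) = 0.33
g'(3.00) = -1.36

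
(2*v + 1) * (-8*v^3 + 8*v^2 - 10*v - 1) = -16*v^4 + 8*v^3 - 12*v^2 - 12*v - 1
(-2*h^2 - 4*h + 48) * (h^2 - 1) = -2*h^4 - 4*h^3 + 50*h^2 + 4*h - 48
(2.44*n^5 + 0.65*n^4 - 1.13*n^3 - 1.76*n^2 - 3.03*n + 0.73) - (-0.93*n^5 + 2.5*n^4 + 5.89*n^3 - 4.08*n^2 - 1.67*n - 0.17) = 3.37*n^5 - 1.85*n^4 - 7.02*n^3 + 2.32*n^2 - 1.36*n + 0.9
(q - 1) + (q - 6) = 2*q - 7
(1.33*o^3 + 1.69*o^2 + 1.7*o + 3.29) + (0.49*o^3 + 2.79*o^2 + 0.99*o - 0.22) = 1.82*o^3 + 4.48*o^2 + 2.69*o + 3.07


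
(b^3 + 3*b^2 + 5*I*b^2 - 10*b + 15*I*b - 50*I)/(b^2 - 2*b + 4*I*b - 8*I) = (b^2 + 5*b*(1 + I) + 25*I)/(b + 4*I)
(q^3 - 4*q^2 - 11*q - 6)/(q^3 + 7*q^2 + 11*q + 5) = (q - 6)/(q + 5)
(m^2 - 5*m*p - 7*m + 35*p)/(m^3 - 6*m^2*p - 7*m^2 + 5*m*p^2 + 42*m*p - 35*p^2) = 1/(m - p)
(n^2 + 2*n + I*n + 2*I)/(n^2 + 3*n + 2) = (n + I)/(n + 1)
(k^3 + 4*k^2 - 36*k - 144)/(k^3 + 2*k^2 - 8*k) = (k^2 - 36)/(k*(k - 2))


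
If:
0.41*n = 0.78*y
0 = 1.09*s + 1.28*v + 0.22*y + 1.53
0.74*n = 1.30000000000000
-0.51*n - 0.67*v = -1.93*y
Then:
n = 1.76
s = -3.14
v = 1.32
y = 0.92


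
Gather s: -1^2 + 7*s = 7*s - 1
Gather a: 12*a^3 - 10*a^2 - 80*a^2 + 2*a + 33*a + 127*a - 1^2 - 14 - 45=12*a^3 - 90*a^2 + 162*a - 60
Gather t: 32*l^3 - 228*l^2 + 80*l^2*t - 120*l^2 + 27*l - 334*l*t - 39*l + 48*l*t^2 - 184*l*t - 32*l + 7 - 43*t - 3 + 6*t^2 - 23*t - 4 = 32*l^3 - 348*l^2 - 44*l + t^2*(48*l + 6) + t*(80*l^2 - 518*l - 66)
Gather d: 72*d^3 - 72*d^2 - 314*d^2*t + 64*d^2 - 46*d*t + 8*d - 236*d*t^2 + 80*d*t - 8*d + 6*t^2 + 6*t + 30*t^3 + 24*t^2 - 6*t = 72*d^3 + d^2*(-314*t - 8) + d*(-236*t^2 + 34*t) + 30*t^3 + 30*t^2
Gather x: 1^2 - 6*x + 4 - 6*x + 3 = 8 - 12*x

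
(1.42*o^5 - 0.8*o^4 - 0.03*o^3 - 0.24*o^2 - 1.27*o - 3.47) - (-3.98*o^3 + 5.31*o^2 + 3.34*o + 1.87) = 1.42*o^5 - 0.8*o^4 + 3.95*o^3 - 5.55*o^2 - 4.61*o - 5.34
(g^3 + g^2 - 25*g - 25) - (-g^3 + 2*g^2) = 2*g^3 - g^2 - 25*g - 25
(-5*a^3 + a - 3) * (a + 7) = -5*a^4 - 35*a^3 + a^2 + 4*a - 21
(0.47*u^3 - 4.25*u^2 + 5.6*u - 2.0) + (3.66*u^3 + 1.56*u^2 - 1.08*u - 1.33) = 4.13*u^3 - 2.69*u^2 + 4.52*u - 3.33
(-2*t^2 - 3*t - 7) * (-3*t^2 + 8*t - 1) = 6*t^4 - 7*t^3 - t^2 - 53*t + 7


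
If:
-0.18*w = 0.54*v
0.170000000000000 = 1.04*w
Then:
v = -0.05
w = 0.16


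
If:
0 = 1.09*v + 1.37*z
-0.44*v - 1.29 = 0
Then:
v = -2.93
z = 2.33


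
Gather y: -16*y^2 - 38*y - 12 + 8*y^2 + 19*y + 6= -8*y^2 - 19*y - 6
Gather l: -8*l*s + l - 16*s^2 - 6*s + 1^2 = l*(1 - 8*s) - 16*s^2 - 6*s + 1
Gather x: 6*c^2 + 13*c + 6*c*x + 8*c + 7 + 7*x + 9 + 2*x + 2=6*c^2 + 21*c + x*(6*c + 9) + 18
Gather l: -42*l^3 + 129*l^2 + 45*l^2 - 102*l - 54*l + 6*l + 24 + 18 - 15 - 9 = -42*l^3 + 174*l^2 - 150*l + 18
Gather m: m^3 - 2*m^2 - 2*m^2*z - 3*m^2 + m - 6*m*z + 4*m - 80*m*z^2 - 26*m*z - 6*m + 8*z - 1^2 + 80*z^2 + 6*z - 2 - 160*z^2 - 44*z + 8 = m^3 + m^2*(-2*z - 5) + m*(-80*z^2 - 32*z - 1) - 80*z^2 - 30*z + 5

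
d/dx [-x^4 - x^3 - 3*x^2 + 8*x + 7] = -4*x^3 - 3*x^2 - 6*x + 8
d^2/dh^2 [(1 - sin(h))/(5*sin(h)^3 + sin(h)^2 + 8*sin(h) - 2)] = (100*sin(h)^7 - 210*sin(h)^6 - 364*sin(h)^5 + 308*sin(h)^4 + 56*sin(h)^3 + 70*sin(h)^2 + 84*sin(h) + 100)/(5*sin(h)^3 + sin(h)^2 + 8*sin(h) - 2)^3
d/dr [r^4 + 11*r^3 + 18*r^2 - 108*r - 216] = 4*r^3 + 33*r^2 + 36*r - 108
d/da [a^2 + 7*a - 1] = 2*a + 7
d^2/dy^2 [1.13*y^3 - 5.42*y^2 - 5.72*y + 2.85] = 6.78*y - 10.84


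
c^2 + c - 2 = (c - 1)*(c + 2)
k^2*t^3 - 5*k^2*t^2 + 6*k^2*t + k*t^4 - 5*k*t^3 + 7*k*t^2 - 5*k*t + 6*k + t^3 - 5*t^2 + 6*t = (k + t)*(t - 3)*(t - 2)*(k*t + 1)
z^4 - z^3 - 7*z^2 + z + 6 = (z - 3)*(z - 1)*(z + 1)*(z + 2)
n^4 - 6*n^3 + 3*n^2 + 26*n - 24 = (n - 4)*(n - 3)*(n - 1)*(n + 2)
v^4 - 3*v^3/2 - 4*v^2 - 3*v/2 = v*(v - 3)*(v + 1/2)*(v + 1)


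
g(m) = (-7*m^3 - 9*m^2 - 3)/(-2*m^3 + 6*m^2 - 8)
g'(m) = (-21*m^2 - 18*m)/(-2*m^3 + 6*m^2 - 8) + (6*m^2 - 12*m)*(-7*m^3 - 9*m^2 - 3)/(-2*m^3 + 6*m^2 - 8)^2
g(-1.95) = 0.50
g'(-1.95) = -0.74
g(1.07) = 6.11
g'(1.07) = 22.28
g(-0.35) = 0.53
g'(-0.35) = -0.88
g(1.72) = 152.98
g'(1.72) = 1254.72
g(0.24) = 0.47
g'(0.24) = 0.88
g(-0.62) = 0.92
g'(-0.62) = -2.31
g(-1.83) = 0.40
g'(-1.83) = -0.84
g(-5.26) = 1.71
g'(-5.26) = -0.21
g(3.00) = 34.12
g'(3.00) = -46.41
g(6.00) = 8.21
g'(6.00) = -1.42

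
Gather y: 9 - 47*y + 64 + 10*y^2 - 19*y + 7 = 10*y^2 - 66*y + 80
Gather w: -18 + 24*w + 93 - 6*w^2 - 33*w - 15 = -6*w^2 - 9*w + 60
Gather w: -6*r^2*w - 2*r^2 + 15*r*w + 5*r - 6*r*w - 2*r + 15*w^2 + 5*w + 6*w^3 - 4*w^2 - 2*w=-2*r^2 + 3*r + 6*w^3 + 11*w^2 + w*(-6*r^2 + 9*r + 3)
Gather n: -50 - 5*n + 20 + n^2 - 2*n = n^2 - 7*n - 30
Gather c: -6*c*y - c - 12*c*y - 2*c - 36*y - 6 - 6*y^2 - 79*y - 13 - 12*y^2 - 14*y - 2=c*(-18*y - 3) - 18*y^2 - 129*y - 21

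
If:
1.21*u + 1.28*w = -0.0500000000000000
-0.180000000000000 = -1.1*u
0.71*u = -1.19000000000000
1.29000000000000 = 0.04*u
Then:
No Solution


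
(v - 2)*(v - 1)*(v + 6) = v^3 + 3*v^2 - 16*v + 12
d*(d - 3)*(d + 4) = d^3 + d^2 - 12*d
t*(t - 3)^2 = t^3 - 6*t^2 + 9*t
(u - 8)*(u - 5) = u^2 - 13*u + 40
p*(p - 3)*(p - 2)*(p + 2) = p^4 - 3*p^3 - 4*p^2 + 12*p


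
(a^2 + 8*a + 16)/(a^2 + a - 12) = (a + 4)/(a - 3)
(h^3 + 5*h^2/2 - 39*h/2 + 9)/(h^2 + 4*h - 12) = (2*h^2 - 7*h + 3)/(2*(h - 2))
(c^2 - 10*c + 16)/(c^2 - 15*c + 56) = (c - 2)/(c - 7)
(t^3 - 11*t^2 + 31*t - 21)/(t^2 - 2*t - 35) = (t^2 - 4*t + 3)/(t + 5)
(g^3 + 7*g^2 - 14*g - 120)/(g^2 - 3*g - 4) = (g^2 + 11*g + 30)/(g + 1)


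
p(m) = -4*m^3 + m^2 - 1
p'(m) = -12*m^2 + 2*m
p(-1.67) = 20.42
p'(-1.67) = -36.81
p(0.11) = -0.99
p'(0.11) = 0.07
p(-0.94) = 3.21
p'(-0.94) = -12.48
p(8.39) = -2292.97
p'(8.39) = -827.93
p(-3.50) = 182.75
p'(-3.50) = -154.00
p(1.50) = -12.25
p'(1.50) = -24.00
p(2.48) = -55.86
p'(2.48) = -68.84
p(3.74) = -196.27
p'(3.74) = -160.37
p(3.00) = -100.00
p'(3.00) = -102.00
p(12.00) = -6769.00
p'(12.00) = -1704.00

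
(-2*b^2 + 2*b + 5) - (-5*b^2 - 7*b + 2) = 3*b^2 + 9*b + 3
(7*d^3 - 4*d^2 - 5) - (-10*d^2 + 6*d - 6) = 7*d^3 + 6*d^2 - 6*d + 1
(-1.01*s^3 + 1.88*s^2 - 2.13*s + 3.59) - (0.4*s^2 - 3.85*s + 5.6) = -1.01*s^3 + 1.48*s^2 + 1.72*s - 2.01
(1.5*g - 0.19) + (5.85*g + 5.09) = 7.35*g + 4.9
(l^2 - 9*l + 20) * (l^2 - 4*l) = l^4 - 13*l^3 + 56*l^2 - 80*l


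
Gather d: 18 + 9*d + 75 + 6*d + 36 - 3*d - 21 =12*d + 108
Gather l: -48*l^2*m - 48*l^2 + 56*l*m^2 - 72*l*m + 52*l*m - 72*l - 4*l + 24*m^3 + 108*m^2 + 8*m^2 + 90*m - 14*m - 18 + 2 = l^2*(-48*m - 48) + l*(56*m^2 - 20*m - 76) + 24*m^3 + 116*m^2 + 76*m - 16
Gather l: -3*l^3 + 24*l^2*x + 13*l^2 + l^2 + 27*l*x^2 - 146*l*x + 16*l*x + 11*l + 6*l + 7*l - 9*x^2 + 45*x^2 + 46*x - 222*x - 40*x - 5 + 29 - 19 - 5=-3*l^3 + l^2*(24*x + 14) + l*(27*x^2 - 130*x + 24) + 36*x^2 - 216*x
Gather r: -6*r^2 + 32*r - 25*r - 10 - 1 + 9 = -6*r^2 + 7*r - 2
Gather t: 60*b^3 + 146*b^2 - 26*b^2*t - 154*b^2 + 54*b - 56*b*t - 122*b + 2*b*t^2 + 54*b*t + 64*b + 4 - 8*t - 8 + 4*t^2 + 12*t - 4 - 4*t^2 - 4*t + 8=60*b^3 - 8*b^2 + 2*b*t^2 - 4*b + t*(-26*b^2 - 2*b)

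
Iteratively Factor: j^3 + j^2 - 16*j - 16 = (j + 4)*(j^2 - 3*j - 4) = (j + 1)*(j + 4)*(j - 4)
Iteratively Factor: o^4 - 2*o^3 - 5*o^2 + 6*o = (o - 3)*(o^3 + o^2 - 2*o) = o*(o - 3)*(o^2 + o - 2) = o*(o - 3)*(o - 1)*(o + 2)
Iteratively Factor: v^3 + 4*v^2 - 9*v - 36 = (v - 3)*(v^2 + 7*v + 12) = (v - 3)*(v + 4)*(v + 3)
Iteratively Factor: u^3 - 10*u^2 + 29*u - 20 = (u - 5)*(u^2 - 5*u + 4) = (u - 5)*(u - 4)*(u - 1)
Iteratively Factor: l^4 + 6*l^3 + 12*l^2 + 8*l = (l + 2)*(l^3 + 4*l^2 + 4*l) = (l + 2)^2*(l^2 + 2*l) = (l + 2)^3*(l)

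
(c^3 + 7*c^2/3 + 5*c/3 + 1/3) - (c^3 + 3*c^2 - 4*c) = -2*c^2/3 + 17*c/3 + 1/3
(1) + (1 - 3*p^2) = 2 - 3*p^2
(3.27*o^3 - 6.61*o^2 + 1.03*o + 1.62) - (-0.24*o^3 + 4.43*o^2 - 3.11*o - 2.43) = 3.51*o^3 - 11.04*o^2 + 4.14*o + 4.05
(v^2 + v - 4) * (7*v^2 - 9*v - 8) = 7*v^4 - 2*v^3 - 45*v^2 + 28*v + 32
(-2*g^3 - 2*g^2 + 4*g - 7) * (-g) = 2*g^4 + 2*g^3 - 4*g^2 + 7*g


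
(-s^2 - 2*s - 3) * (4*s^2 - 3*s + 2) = -4*s^4 - 5*s^3 - 8*s^2 + 5*s - 6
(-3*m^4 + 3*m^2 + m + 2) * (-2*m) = 6*m^5 - 6*m^3 - 2*m^2 - 4*m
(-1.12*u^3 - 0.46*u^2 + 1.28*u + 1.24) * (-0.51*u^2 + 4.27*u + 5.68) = 0.5712*u^5 - 4.5478*u^4 - 8.9786*u^3 + 2.2204*u^2 + 12.5652*u + 7.0432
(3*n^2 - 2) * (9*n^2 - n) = 27*n^4 - 3*n^3 - 18*n^2 + 2*n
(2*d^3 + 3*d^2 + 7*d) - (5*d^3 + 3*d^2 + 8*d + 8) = -3*d^3 - d - 8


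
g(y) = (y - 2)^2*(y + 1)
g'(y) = (y - 2)^2 + (y + 1)*(2*y - 4) = 3*y*(y - 2)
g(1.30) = 1.13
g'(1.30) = -2.73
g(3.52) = 10.44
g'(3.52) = 16.05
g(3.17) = 5.71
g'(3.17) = 11.13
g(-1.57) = -7.26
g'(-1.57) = 16.81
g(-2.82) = -42.28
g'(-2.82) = 40.78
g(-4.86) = -181.65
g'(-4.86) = 100.02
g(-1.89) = -13.47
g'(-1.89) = 22.06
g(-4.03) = -110.17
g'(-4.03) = 72.90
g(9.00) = 490.00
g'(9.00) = 189.00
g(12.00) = 1300.00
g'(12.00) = 360.00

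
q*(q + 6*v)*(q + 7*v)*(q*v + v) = q^4*v + 13*q^3*v^2 + q^3*v + 42*q^2*v^3 + 13*q^2*v^2 + 42*q*v^3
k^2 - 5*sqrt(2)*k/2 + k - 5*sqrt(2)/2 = (k + 1)*(k - 5*sqrt(2)/2)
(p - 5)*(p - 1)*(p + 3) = p^3 - 3*p^2 - 13*p + 15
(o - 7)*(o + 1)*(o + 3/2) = o^3 - 9*o^2/2 - 16*o - 21/2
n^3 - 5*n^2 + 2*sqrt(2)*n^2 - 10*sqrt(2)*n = n*(n - 5)*(n + 2*sqrt(2))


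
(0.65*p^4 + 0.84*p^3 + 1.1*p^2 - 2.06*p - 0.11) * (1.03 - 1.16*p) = -0.754*p^5 - 0.3049*p^4 - 0.4108*p^3 + 3.5226*p^2 - 1.9942*p - 0.1133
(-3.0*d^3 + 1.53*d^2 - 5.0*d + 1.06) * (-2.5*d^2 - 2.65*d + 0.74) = 7.5*d^5 + 4.125*d^4 + 6.2255*d^3 + 11.7322*d^2 - 6.509*d + 0.7844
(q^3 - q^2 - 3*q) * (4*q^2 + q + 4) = 4*q^5 - 3*q^4 - 9*q^3 - 7*q^2 - 12*q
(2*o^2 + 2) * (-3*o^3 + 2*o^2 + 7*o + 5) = -6*o^5 + 4*o^4 + 8*o^3 + 14*o^2 + 14*o + 10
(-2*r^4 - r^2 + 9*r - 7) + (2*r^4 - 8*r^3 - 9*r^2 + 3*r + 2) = -8*r^3 - 10*r^2 + 12*r - 5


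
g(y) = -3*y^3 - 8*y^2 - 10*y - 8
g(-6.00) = 412.00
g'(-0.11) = -8.35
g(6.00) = -1004.00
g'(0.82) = -29.17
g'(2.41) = -100.83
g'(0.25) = -14.56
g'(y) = -9*y^2 - 16*y - 10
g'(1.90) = -72.89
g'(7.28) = -603.47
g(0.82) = -23.23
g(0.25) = -11.05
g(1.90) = -76.46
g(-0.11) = -6.99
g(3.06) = -199.47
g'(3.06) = -143.23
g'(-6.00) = -238.00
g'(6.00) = -430.00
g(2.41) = -120.56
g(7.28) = -1662.27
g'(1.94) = -74.91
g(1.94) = -79.41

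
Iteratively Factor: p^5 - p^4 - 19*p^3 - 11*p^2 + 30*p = (p + 3)*(p^4 - 4*p^3 - 7*p^2 + 10*p) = (p - 1)*(p + 3)*(p^3 - 3*p^2 - 10*p) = (p - 5)*(p - 1)*(p + 3)*(p^2 + 2*p) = p*(p - 5)*(p - 1)*(p + 3)*(p + 2)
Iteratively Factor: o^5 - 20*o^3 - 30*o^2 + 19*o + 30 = (o + 3)*(o^4 - 3*o^3 - 11*o^2 + 3*o + 10) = (o + 2)*(o + 3)*(o^3 - 5*o^2 - o + 5) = (o - 5)*(o + 2)*(o + 3)*(o^2 - 1) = (o - 5)*(o - 1)*(o + 2)*(o + 3)*(o + 1)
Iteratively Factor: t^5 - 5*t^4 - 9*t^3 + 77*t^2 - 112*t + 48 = (t - 1)*(t^4 - 4*t^3 - 13*t^2 + 64*t - 48) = (t - 1)^2*(t^3 - 3*t^2 - 16*t + 48) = (t - 1)^2*(t + 4)*(t^2 - 7*t + 12) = (t - 3)*(t - 1)^2*(t + 4)*(t - 4)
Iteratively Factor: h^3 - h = (h - 1)*(h^2 + h) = h*(h - 1)*(h + 1)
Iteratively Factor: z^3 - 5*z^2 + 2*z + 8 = (z - 2)*(z^2 - 3*z - 4) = (z - 2)*(z + 1)*(z - 4)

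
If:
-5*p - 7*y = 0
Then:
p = -7*y/5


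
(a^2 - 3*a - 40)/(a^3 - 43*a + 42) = (a^2 - 3*a - 40)/(a^3 - 43*a + 42)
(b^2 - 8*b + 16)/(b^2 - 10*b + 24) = (b - 4)/(b - 6)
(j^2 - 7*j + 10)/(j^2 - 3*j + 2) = (j - 5)/(j - 1)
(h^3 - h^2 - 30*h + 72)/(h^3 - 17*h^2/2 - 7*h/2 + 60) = 2*(h^2 + 2*h - 24)/(2*h^2 - 11*h - 40)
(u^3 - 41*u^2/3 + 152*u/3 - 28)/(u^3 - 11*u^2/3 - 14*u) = (3*u^2 - 23*u + 14)/(u*(3*u + 7))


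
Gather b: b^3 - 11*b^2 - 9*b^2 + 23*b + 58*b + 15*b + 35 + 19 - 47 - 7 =b^3 - 20*b^2 + 96*b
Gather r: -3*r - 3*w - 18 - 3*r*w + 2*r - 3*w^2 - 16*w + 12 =r*(-3*w - 1) - 3*w^2 - 19*w - 6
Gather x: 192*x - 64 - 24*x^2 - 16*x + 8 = -24*x^2 + 176*x - 56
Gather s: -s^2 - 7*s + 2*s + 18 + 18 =-s^2 - 5*s + 36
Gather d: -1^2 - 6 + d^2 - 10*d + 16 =d^2 - 10*d + 9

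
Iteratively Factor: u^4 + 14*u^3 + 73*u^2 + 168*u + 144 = (u + 3)*(u^3 + 11*u^2 + 40*u + 48) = (u + 3)^2*(u^2 + 8*u + 16) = (u + 3)^2*(u + 4)*(u + 4)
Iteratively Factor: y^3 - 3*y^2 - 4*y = (y)*(y^2 - 3*y - 4) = y*(y + 1)*(y - 4)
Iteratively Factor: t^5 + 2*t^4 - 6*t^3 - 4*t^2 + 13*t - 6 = (t + 3)*(t^4 - t^3 - 3*t^2 + 5*t - 2) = (t + 2)*(t + 3)*(t^3 - 3*t^2 + 3*t - 1) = (t - 1)*(t + 2)*(t + 3)*(t^2 - 2*t + 1) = (t - 1)^2*(t + 2)*(t + 3)*(t - 1)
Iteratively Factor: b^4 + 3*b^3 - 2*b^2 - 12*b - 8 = (b + 1)*(b^3 + 2*b^2 - 4*b - 8) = (b + 1)*(b + 2)*(b^2 - 4) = (b + 1)*(b + 2)^2*(b - 2)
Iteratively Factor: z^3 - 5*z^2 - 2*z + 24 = (z - 4)*(z^2 - z - 6) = (z - 4)*(z + 2)*(z - 3)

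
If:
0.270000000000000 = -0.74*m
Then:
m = -0.36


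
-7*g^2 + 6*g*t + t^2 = (-g + t)*(7*g + t)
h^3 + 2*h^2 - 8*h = h*(h - 2)*(h + 4)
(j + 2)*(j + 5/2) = j^2 + 9*j/2 + 5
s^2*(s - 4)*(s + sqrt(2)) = s^4 - 4*s^3 + sqrt(2)*s^3 - 4*sqrt(2)*s^2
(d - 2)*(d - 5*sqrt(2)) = d^2 - 5*sqrt(2)*d - 2*d + 10*sqrt(2)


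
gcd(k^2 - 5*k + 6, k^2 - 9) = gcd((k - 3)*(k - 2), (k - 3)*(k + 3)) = k - 3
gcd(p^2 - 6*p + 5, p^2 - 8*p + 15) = p - 5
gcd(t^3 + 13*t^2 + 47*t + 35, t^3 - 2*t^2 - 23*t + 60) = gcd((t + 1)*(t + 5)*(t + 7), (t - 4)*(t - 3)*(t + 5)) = t + 5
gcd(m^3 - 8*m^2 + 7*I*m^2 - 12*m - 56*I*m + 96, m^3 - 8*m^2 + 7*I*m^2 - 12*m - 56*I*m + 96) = m^3 + m^2*(-8 + 7*I) + m*(-12 - 56*I) + 96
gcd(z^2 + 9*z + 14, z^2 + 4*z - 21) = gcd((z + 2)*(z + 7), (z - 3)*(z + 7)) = z + 7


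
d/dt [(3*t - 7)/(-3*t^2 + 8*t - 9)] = (9*t^2 - 42*t + 29)/(9*t^4 - 48*t^3 + 118*t^2 - 144*t + 81)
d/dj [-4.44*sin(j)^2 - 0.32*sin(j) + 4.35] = -(8.88*sin(j) + 0.32)*cos(j)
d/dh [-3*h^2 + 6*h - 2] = 6 - 6*h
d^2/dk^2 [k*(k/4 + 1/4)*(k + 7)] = 3*k/2 + 4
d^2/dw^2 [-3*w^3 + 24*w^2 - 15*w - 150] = 48 - 18*w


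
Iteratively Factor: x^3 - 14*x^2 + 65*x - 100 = (x - 4)*(x^2 - 10*x + 25) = (x - 5)*(x - 4)*(x - 5)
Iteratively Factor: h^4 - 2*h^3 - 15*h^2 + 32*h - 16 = (h - 4)*(h^3 + 2*h^2 - 7*h + 4) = (h - 4)*(h + 4)*(h^2 - 2*h + 1) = (h - 4)*(h - 1)*(h + 4)*(h - 1)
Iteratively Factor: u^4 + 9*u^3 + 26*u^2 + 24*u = (u + 2)*(u^3 + 7*u^2 + 12*u) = (u + 2)*(u + 3)*(u^2 + 4*u) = (u + 2)*(u + 3)*(u + 4)*(u)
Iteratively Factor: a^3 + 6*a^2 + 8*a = (a + 2)*(a^2 + 4*a) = (a + 2)*(a + 4)*(a)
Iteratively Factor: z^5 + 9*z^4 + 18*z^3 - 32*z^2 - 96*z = (z + 4)*(z^4 + 5*z^3 - 2*z^2 - 24*z) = (z + 3)*(z + 4)*(z^3 + 2*z^2 - 8*z) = (z + 3)*(z + 4)^2*(z^2 - 2*z) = (z - 2)*(z + 3)*(z + 4)^2*(z)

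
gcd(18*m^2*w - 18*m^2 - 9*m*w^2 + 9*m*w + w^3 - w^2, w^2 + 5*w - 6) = w - 1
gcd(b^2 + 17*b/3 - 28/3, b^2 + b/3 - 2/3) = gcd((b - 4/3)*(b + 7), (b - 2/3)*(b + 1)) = 1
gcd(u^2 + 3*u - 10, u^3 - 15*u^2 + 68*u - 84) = u - 2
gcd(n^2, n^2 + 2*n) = n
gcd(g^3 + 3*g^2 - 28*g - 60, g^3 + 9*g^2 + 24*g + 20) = g + 2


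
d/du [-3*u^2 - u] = -6*u - 1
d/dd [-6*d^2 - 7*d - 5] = -12*d - 7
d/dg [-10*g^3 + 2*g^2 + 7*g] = -30*g^2 + 4*g + 7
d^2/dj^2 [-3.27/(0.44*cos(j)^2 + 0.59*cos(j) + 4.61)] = (2.532288*(1 - cos(j)^2)^2 + 2.546676*cos(j)^3 - 24.127041*cos(j)^2 - 13.987425*cos(j) + 8.456874)/(0.44*cos(j)^2 + 0.59*cos(j) + 4.61)^3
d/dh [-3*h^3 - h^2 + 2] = h*(-9*h - 2)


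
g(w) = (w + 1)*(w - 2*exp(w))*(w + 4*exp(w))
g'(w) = (1 - 2*exp(w))*(w + 1)*(w + 4*exp(w)) + (w + 1)*(w - 2*exp(w))*(4*exp(w) + 1) + (w - 2*exp(w))*(w + 4*exp(w))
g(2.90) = -9861.45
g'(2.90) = -22563.79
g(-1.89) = -2.51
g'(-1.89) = 6.75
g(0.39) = -22.45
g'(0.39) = -57.87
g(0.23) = -14.81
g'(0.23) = -38.84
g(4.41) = -288899.69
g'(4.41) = -634398.58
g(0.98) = -100.21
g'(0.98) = -250.75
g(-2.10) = -4.15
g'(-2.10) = 8.96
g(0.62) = -40.43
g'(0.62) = -102.76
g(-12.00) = -1584.00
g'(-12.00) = 408.00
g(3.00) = -12391.67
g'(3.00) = -28250.62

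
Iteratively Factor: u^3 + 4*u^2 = (u)*(u^2 + 4*u) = u*(u + 4)*(u)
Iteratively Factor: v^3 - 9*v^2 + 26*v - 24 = (v - 4)*(v^2 - 5*v + 6) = (v - 4)*(v - 3)*(v - 2)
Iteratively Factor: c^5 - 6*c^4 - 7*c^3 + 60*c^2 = (c + 3)*(c^4 - 9*c^3 + 20*c^2) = (c - 4)*(c + 3)*(c^3 - 5*c^2) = (c - 5)*(c - 4)*(c + 3)*(c^2) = c*(c - 5)*(c - 4)*(c + 3)*(c)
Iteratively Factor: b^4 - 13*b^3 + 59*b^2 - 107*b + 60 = (b - 3)*(b^3 - 10*b^2 + 29*b - 20) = (b - 5)*(b - 3)*(b^2 - 5*b + 4) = (b - 5)*(b - 3)*(b - 1)*(b - 4)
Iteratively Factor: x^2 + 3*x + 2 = (x + 1)*(x + 2)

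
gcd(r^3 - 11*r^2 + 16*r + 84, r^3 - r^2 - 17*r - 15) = 1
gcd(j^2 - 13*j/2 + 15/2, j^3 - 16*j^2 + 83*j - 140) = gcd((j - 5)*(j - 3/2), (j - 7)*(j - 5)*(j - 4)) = j - 5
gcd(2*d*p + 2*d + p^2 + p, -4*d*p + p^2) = 1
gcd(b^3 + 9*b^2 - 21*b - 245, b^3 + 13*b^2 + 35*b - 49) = b^2 + 14*b + 49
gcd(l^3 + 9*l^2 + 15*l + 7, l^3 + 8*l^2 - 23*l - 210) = l + 7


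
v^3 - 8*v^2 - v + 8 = (v - 8)*(v - 1)*(v + 1)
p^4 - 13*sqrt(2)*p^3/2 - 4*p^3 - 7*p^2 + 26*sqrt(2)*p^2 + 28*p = p*(p - 4)*(p - 7*sqrt(2))*(p + sqrt(2)/2)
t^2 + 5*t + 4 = (t + 1)*(t + 4)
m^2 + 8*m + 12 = (m + 2)*(m + 6)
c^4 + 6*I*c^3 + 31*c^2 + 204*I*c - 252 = (c - 6*I)*(c + 2*I)*(c + 3*I)*(c + 7*I)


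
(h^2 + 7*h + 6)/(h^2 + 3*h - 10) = (h^2 + 7*h + 6)/(h^2 + 3*h - 10)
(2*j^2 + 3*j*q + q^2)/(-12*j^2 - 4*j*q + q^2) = (j + q)/(-6*j + q)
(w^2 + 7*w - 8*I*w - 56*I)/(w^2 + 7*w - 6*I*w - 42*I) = (w - 8*I)/(w - 6*I)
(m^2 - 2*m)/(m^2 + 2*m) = (m - 2)/(m + 2)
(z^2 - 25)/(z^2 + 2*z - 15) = (z - 5)/(z - 3)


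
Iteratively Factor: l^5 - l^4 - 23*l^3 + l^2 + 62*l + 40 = (l + 4)*(l^4 - 5*l^3 - 3*l^2 + 13*l + 10) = (l - 2)*(l + 4)*(l^3 - 3*l^2 - 9*l - 5) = (l - 2)*(l + 1)*(l + 4)*(l^2 - 4*l - 5) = (l - 2)*(l + 1)^2*(l + 4)*(l - 5)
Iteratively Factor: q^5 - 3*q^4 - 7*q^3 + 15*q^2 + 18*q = (q - 3)*(q^4 - 7*q^2 - 6*q) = (q - 3)*(q + 2)*(q^3 - 2*q^2 - 3*q) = q*(q - 3)*(q + 2)*(q^2 - 2*q - 3) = q*(q - 3)*(q + 1)*(q + 2)*(q - 3)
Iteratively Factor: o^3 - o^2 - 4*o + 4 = (o - 1)*(o^2 - 4) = (o - 2)*(o - 1)*(o + 2)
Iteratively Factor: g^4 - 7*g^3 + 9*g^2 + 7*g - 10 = (g - 2)*(g^3 - 5*g^2 - g + 5) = (g - 2)*(g - 1)*(g^2 - 4*g - 5) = (g - 2)*(g - 1)*(g + 1)*(g - 5)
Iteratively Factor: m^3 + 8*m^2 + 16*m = (m)*(m^2 + 8*m + 16) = m*(m + 4)*(m + 4)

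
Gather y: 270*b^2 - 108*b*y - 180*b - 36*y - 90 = 270*b^2 - 180*b + y*(-108*b - 36) - 90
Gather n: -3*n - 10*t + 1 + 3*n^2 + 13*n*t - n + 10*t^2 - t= 3*n^2 + n*(13*t - 4) + 10*t^2 - 11*t + 1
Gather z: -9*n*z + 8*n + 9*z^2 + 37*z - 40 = 8*n + 9*z^2 + z*(37 - 9*n) - 40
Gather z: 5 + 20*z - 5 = 20*z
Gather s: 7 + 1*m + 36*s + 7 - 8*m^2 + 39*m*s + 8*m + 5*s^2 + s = -8*m^2 + 9*m + 5*s^2 + s*(39*m + 37) + 14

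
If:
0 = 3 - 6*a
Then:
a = 1/2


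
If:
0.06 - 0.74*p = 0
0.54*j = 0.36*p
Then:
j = 0.05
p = 0.08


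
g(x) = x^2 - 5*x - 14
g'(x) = 2*x - 5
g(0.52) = -16.33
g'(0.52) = -3.96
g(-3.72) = 18.44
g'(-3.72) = -12.44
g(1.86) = -19.84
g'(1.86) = -1.28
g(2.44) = -20.25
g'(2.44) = -0.12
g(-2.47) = 4.45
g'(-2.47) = -9.94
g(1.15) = -18.43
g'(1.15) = -2.70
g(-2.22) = 2.03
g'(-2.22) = -9.44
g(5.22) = -12.85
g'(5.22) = 5.44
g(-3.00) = 10.00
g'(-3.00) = -11.00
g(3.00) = -20.00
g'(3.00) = 1.00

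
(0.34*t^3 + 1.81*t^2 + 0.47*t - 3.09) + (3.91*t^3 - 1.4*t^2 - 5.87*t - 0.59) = 4.25*t^3 + 0.41*t^2 - 5.4*t - 3.68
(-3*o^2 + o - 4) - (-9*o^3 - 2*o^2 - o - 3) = 9*o^3 - o^2 + 2*o - 1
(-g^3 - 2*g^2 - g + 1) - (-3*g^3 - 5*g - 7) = 2*g^3 - 2*g^2 + 4*g + 8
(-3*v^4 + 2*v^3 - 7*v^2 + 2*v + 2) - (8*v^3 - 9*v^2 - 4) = -3*v^4 - 6*v^3 + 2*v^2 + 2*v + 6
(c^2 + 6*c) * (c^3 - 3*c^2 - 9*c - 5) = c^5 + 3*c^4 - 27*c^3 - 59*c^2 - 30*c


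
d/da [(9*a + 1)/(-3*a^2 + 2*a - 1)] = (27*a^2 + 6*a - 11)/(9*a^4 - 12*a^3 + 10*a^2 - 4*a + 1)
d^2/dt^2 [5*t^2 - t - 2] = 10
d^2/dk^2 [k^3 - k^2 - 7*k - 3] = 6*k - 2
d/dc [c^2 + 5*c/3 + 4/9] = 2*c + 5/3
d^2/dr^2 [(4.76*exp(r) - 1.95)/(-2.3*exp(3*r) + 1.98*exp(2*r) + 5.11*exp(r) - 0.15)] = (-100.7216*exp(6*r) + 157.87062*exp(5*r) - 340.121524*exp(4*r) + 54.251748*exp(3*r) + 44.65206*exp(2*r) + 49.586655*exp(r) + 1.387575)*exp(r)/(12.167*exp(9*r) - 31.4226*exp(8*r) - 54.04494*exp(7*r) + 134.243748*exp(6*r) + 115.975158*exp(5*r) - 163.919394*exp(4*r) - 124.171561*exp(3*r) + 11.616795*exp(2*r) - 0.344925*exp(r) + 0.003375)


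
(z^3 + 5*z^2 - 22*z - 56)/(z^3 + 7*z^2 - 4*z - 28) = (z - 4)/(z - 2)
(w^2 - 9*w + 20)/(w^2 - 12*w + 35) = (w - 4)/(w - 7)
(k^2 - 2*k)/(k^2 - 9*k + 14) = k/(k - 7)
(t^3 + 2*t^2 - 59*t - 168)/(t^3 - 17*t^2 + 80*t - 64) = (t^2 + 10*t + 21)/(t^2 - 9*t + 8)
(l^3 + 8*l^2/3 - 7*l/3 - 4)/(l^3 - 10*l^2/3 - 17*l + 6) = (3*l^2 - l - 4)/(3*l^2 - 19*l + 6)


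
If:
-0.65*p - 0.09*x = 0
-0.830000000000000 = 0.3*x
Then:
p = 0.38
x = -2.77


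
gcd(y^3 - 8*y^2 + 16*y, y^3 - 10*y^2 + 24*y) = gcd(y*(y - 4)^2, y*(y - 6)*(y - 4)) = y^2 - 4*y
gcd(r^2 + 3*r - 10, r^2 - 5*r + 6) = r - 2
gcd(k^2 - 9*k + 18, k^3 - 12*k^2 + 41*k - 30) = k - 6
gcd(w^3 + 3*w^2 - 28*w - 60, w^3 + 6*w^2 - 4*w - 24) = w^2 + 8*w + 12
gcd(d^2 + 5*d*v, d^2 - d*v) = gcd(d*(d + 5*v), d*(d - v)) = d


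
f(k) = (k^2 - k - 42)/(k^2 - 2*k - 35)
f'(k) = (2 - 2*k)*(k^2 - k - 42)/(k^2 - 2*k - 35)^2 + (2*k - 1)/(k^2 - 2*k - 35) = -1/(k^2 + 10*k + 25)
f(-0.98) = 1.25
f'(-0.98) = -0.06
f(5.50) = 1.10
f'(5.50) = -0.01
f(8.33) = 1.08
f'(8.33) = -0.01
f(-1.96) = 1.33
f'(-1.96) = -0.11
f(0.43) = 1.18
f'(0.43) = -0.03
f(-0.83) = 1.24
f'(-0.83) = -0.06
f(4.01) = 1.11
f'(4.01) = -0.01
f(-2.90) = 1.48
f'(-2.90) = -0.23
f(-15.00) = 0.90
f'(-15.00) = -0.01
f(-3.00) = 1.50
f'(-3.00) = -0.25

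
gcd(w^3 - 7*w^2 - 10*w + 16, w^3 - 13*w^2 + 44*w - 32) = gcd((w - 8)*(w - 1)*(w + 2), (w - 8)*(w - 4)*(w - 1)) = w^2 - 9*w + 8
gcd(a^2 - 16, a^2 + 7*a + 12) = a + 4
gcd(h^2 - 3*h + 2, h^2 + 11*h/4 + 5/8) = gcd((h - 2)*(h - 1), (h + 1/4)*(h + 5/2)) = 1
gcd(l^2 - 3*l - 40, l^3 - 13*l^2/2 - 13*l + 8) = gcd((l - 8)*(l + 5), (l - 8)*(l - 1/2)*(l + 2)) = l - 8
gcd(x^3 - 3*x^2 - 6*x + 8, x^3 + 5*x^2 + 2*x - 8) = x^2 + x - 2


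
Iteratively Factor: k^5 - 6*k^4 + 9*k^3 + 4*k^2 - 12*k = (k - 3)*(k^4 - 3*k^3 + 4*k) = (k - 3)*(k - 2)*(k^3 - k^2 - 2*k) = (k - 3)*(k - 2)*(k + 1)*(k^2 - 2*k) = (k - 3)*(k - 2)^2*(k + 1)*(k)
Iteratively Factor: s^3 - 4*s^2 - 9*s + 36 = (s - 4)*(s^2 - 9) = (s - 4)*(s + 3)*(s - 3)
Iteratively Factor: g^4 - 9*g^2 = (g)*(g^3 - 9*g) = g*(g + 3)*(g^2 - 3*g) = g^2*(g + 3)*(g - 3)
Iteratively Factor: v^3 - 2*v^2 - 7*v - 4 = (v + 1)*(v^2 - 3*v - 4) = (v + 1)^2*(v - 4)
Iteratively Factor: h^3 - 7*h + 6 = (h - 2)*(h^2 + 2*h - 3) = (h - 2)*(h + 3)*(h - 1)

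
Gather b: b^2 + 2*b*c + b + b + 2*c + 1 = b^2 + b*(2*c + 2) + 2*c + 1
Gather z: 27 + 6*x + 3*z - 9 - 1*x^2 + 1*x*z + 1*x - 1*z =-x^2 + 7*x + z*(x + 2) + 18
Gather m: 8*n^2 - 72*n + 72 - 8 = 8*n^2 - 72*n + 64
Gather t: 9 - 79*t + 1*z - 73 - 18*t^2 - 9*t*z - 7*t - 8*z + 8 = -18*t^2 + t*(-9*z - 86) - 7*z - 56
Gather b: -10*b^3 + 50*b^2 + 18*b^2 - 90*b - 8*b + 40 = -10*b^3 + 68*b^2 - 98*b + 40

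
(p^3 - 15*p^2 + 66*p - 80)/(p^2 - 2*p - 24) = (-p^3 + 15*p^2 - 66*p + 80)/(-p^2 + 2*p + 24)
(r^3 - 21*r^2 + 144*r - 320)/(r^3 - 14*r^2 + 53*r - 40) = (r - 8)/(r - 1)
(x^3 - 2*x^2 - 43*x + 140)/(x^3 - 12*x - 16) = (x^2 + 2*x - 35)/(x^2 + 4*x + 4)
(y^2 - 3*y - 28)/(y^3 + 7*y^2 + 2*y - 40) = (y - 7)/(y^2 + 3*y - 10)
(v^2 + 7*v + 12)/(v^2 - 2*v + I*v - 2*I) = (v^2 + 7*v + 12)/(v^2 + v*(-2 + I) - 2*I)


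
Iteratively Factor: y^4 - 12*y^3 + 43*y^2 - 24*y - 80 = (y - 5)*(y^3 - 7*y^2 + 8*y + 16) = (y - 5)*(y - 4)*(y^2 - 3*y - 4) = (y - 5)*(y - 4)*(y + 1)*(y - 4)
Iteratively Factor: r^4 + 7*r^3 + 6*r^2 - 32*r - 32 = (r - 2)*(r^3 + 9*r^2 + 24*r + 16) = (r - 2)*(r + 1)*(r^2 + 8*r + 16) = (r - 2)*(r + 1)*(r + 4)*(r + 4)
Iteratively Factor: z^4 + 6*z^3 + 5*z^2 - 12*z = (z - 1)*(z^3 + 7*z^2 + 12*z) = (z - 1)*(z + 3)*(z^2 + 4*z) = (z - 1)*(z + 3)*(z + 4)*(z)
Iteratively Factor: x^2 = (x)*(x)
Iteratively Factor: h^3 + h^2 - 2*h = (h + 2)*(h^2 - h) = (h - 1)*(h + 2)*(h)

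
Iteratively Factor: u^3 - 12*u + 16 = (u + 4)*(u^2 - 4*u + 4) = (u - 2)*(u + 4)*(u - 2)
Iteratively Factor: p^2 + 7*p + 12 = (p + 4)*(p + 3)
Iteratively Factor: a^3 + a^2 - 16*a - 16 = (a - 4)*(a^2 + 5*a + 4) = (a - 4)*(a + 1)*(a + 4)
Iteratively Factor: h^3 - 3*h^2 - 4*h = (h - 4)*(h^2 + h) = h*(h - 4)*(h + 1)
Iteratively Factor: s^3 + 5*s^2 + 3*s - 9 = (s + 3)*(s^2 + 2*s - 3) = (s + 3)^2*(s - 1)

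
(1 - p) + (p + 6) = 7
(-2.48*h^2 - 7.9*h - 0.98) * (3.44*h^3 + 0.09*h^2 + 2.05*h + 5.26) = -8.5312*h^5 - 27.3992*h^4 - 9.1662*h^3 - 29.328*h^2 - 43.563*h - 5.1548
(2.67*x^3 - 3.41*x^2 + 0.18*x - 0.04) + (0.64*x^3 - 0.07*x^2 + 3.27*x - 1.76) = 3.31*x^3 - 3.48*x^2 + 3.45*x - 1.8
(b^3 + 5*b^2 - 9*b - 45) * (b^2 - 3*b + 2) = b^5 + 2*b^4 - 22*b^3 - 8*b^2 + 117*b - 90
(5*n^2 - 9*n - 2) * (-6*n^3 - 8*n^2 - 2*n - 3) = -30*n^5 + 14*n^4 + 74*n^3 + 19*n^2 + 31*n + 6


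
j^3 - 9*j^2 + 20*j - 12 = (j - 6)*(j - 2)*(j - 1)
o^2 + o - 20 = (o - 4)*(o + 5)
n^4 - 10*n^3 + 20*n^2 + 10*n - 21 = (n - 7)*(n - 3)*(n - 1)*(n + 1)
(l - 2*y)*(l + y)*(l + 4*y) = l^3 + 3*l^2*y - 6*l*y^2 - 8*y^3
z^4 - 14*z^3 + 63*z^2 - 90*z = z*(z - 6)*(z - 5)*(z - 3)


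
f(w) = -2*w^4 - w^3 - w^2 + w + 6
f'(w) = -8*w^3 - 3*w^2 - 2*w + 1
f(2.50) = -91.50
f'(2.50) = -147.75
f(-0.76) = 4.43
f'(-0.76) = 4.30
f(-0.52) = 5.20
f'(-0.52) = 2.35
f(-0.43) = 5.40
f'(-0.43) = 1.94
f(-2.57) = -73.45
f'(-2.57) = 122.12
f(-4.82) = -989.56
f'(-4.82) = 836.78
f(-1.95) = -21.26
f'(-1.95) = 52.81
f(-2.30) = -45.39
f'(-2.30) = 87.07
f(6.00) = -2832.00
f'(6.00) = -1847.00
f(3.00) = -189.00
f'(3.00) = -248.00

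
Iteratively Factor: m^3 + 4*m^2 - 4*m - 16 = (m - 2)*(m^2 + 6*m + 8) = (m - 2)*(m + 4)*(m + 2)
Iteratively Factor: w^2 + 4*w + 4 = (w + 2)*(w + 2)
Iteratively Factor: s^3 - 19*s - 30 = (s + 3)*(s^2 - 3*s - 10) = (s + 2)*(s + 3)*(s - 5)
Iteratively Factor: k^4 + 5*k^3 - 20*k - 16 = (k + 4)*(k^3 + k^2 - 4*k - 4) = (k + 2)*(k + 4)*(k^2 - k - 2) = (k - 2)*(k + 2)*(k + 4)*(k + 1)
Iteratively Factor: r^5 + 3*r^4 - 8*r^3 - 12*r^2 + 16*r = (r + 4)*(r^4 - r^3 - 4*r^2 + 4*r) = r*(r + 4)*(r^3 - r^2 - 4*r + 4) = r*(r + 2)*(r + 4)*(r^2 - 3*r + 2) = r*(r - 1)*(r + 2)*(r + 4)*(r - 2)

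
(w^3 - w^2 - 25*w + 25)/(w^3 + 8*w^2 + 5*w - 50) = (w^2 - 6*w + 5)/(w^2 + 3*w - 10)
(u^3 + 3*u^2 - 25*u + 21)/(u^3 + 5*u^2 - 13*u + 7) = (u - 3)/(u - 1)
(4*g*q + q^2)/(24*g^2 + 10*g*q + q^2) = q/(6*g + q)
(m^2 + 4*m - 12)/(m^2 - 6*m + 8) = (m + 6)/(m - 4)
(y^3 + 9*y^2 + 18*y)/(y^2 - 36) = y*(y + 3)/(y - 6)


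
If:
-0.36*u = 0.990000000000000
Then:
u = -2.75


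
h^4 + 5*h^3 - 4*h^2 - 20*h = h*(h - 2)*(h + 2)*(h + 5)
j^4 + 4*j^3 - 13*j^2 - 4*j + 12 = (j - 2)*(j - 1)*(j + 1)*(j + 6)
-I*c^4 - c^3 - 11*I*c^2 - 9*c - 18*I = (c - 3*I)*(c - 2*I)*(c + 3*I)*(-I*c + 1)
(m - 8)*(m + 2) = m^2 - 6*m - 16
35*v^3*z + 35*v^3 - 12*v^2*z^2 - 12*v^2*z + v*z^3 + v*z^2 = (-7*v + z)*(-5*v + z)*(v*z + v)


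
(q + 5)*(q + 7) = q^2 + 12*q + 35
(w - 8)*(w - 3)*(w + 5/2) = w^3 - 17*w^2/2 - 7*w/2 + 60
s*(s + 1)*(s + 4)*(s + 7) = s^4 + 12*s^3 + 39*s^2 + 28*s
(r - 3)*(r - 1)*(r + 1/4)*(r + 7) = r^4 + 13*r^3/4 - 97*r^2/4 + 59*r/4 + 21/4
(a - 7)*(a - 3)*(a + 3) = a^3 - 7*a^2 - 9*a + 63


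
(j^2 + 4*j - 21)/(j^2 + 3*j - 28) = (j - 3)/(j - 4)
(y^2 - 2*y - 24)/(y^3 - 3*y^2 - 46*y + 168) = (y + 4)/(y^2 + 3*y - 28)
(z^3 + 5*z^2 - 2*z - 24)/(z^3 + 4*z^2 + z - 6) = (z^2 + 2*z - 8)/(z^2 + z - 2)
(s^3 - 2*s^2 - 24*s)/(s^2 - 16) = s*(s - 6)/(s - 4)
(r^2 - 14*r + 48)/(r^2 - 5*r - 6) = (r - 8)/(r + 1)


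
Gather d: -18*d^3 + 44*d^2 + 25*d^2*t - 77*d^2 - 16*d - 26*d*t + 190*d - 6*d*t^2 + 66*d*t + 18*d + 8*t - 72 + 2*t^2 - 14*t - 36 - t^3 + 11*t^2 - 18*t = -18*d^3 + d^2*(25*t - 33) + d*(-6*t^2 + 40*t + 192) - t^3 + 13*t^2 - 24*t - 108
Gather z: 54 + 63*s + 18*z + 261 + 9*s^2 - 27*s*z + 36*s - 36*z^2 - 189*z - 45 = 9*s^2 + 99*s - 36*z^2 + z*(-27*s - 171) + 270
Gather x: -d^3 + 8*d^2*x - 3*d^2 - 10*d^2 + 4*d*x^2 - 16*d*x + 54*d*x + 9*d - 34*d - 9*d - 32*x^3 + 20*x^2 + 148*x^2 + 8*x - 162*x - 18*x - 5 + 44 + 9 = -d^3 - 13*d^2 - 34*d - 32*x^3 + x^2*(4*d + 168) + x*(8*d^2 + 38*d - 172) + 48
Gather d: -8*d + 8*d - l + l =0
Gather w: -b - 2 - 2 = -b - 4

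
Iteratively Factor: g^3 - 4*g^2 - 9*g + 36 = (g - 3)*(g^2 - g - 12) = (g - 3)*(g + 3)*(g - 4)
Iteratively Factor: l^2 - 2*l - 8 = (l - 4)*(l + 2)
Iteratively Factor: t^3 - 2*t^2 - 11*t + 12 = (t + 3)*(t^2 - 5*t + 4) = (t - 4)*(t + 3)*(t - 1)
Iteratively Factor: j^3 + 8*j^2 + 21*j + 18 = (j + 3)*(j^2 + 5*j + 6) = (j + 2)*(j + 3)*(j + 3)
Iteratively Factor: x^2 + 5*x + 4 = (x + 1)*(x + 4)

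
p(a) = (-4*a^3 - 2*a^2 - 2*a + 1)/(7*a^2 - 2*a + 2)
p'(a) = (2 - 14*a)*(-4*a^3 - 2*a^2 - 2*a + 1)/(7*a^2 - 2*a + 2)^2 + (-12*a^2 - 4*a - 2)/(7*a^2 - 2*a + 2)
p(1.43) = -1.31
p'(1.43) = -0.64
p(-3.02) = 1.38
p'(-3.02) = -0.53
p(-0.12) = 0.52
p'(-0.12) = 0.09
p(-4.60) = 2.24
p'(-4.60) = -0.56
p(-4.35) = 2.10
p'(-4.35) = -0.55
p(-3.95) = 1.88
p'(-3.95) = -0.55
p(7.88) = -4.98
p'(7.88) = -0.57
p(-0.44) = 0.43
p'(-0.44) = 0.23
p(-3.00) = 1.37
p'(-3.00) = -0.53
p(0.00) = 0.50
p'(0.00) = -0.50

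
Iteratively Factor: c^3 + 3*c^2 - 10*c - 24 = (c + 4)*(c^2 - c - 6) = (c - 3)*(c + 4)*(c + 2)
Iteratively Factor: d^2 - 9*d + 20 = (d - 4)*(d - 5)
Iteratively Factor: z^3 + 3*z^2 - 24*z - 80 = (z + 4)*(z^2 - z - 20) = (z + 4)^2*(z - 5)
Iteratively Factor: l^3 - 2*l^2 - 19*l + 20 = (l - 1)*(l^2 - l - 20) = (l - 5)*(l - 1)*(l + 4)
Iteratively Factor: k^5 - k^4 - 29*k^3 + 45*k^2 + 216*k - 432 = (k + 4)*(k^4 - 5*k^3 - 9*k^2 + 81*k - 108) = (k + 4)^2*(k^3 - 9*k^2 + 27*k - 27) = (k - 3)*(k + 4)^2*(k^2 - 6*k + 9) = (k - 3)^2*(k + 4)^2*(k - 3)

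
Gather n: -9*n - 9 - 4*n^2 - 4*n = -4*n^2 - 13*n - 9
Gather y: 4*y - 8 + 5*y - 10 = 9*y - 18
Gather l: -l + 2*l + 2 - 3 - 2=l - 3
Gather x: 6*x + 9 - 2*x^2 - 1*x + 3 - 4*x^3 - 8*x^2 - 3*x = -4*x^3 - 10*x^2 + 2*x + 12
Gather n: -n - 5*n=-6*n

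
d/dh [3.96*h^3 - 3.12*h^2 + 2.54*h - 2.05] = 11.88*h^2 - 6.24*h + 2.54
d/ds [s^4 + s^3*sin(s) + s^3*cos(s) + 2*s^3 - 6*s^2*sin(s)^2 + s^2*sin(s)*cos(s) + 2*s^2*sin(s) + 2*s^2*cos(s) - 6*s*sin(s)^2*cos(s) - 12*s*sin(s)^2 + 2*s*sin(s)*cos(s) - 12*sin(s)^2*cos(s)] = sqrt(2)*s^3*cos(s + pi/4) + 4*s^3 + s^2*sin(s) - 6*s^2*sin(2*s) + 5*s^2*cos(s) + s^2*cos(2*s) + 6*s^2 + 11*s*sin(s)/2 - 11*s*sin(2*s) - 9*s*sin(3*s)/2 + 4*s*cos(s) + 8*s*cos(2*s) - 6*s + 3*sin(s) + sin(2*s) - 9*sin(3*s) - 3*cos(s)/2 + 6*cos(2*s) + 3*cos(3*s)/2 - 6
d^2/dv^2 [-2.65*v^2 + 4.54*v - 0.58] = -5.30000000000000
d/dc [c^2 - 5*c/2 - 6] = 2*c - 5/2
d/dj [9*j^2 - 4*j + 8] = 18*j - 4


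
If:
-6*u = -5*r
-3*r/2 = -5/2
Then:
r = 5/3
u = 25/18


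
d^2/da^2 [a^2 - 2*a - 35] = 2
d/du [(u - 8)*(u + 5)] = 2*u - 3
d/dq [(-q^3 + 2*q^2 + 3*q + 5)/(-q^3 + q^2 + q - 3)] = (q^4 + 4*q^3 + 23*q^2 - 22*q - 14)/(q^6 - 2*q^5 - q^4 + 8*q^3 - 5*q^2 - 6*q + 9)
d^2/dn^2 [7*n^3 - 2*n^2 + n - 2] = 42*n - 4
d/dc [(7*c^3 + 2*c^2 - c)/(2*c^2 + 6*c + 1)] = (14*c^4 + 84*c^3 + 35*c^2 + 4*c - 1)/(4*c^4 + 24*c^3 + 40*c^2 + 12*c + 1)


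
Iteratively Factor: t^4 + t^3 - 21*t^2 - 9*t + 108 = (t + 3)*(t^3 - 2*t^2 - 15*t + 36) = (t - 3)*(t + 3)*(t^2 + t - 12) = (t - 3)*(t + 3)*(t + 4)*(t - 3)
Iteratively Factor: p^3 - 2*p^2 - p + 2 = (p - 1)*(p^2 - p - 2) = (p - 1)*(p + 1)*(p - 2)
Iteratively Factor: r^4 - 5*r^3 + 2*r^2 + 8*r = (r)*(r^3 - 5*r^2 + 2*r + 8) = r*(r - 4)*(r^2 - r - 2) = r*(r - 4)*(r + 1)*(r - 2)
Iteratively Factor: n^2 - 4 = (n - 2)*(n + 2)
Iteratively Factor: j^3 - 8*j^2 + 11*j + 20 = (j - 4)*(j^2 - 4*j - 5) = (j - 4)*(j + 1)*(j - 5)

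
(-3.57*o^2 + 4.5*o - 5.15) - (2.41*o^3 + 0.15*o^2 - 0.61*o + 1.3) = -2.41*o^3 - 3.72*o^2 + 5.11*o - 6.45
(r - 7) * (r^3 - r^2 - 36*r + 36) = r^4 - 8*r^3 - 29*r^2 + 288*r - 252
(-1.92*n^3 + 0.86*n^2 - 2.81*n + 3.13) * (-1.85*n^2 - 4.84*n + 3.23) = 3.552*n^5 + 7.7018*n^4 - 5.1655*n^3 + 10.5877*n^2 - 24.2255*n + 10.1099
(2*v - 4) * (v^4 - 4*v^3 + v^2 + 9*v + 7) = 2*v^5 - 12*v^4 + 18*v^3 + 14*v^2 - 22*v - 28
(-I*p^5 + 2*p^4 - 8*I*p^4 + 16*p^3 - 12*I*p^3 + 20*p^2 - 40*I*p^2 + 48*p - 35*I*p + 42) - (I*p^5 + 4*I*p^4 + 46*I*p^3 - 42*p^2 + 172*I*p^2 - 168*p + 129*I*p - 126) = -2*I*p^5 + 2*p^4 - 12*I*p^4 + 16*p^3 - 58*I*p^3 + 62*p^2 - 212*I*p^2 + 216*p - 164*I*p + 168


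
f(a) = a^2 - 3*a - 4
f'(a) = 2*a - 3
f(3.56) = -2.01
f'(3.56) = 4.12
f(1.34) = -6.22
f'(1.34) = -0.32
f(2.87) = -4.37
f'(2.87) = 2.74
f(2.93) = -4.21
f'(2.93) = 2.86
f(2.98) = -4.06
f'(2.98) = 2.96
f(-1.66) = 3.74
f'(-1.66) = -6.32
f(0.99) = -5.99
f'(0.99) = -1.02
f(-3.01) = 14.09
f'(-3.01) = -9.02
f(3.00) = -4.00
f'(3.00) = 3.00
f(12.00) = 104.00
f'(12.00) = 21.00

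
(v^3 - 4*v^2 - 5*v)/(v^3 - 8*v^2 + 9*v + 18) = v*(v - 5)/(v^2 - 9*v + 18)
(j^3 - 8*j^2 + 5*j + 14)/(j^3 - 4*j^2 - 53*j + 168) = (j^3 - 8*j^2 + 5*j + 14)/(j^3 - 4*j^2 - 53*j + 168)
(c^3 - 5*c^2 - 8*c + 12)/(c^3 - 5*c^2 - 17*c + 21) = (c^2 - 4*c - 12)/(c^2 - 4*c - 21)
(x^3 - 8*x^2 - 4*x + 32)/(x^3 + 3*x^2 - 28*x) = (x^3 - 8*x^2 - 4*x + 32)/(x*(x^2 + 3*x - 28))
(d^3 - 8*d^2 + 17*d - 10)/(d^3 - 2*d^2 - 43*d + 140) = (d^2 - 3*d + 2)/(d^2 + 3*d - 28)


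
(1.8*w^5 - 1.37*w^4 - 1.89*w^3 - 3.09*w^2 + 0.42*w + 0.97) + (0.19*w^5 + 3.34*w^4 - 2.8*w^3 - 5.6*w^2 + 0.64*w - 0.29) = 1.99*w^5 + 1.97*w^4 - 4.69*w^3 - 8.69*w^2 + 1.06*w + 0.68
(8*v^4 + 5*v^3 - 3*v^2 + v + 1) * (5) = 40*v^4 + 25*v^3 - 15*v^2 + 5*v + 5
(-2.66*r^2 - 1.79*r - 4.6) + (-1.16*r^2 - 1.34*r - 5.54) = -3.82*r^2 - 3.13*r - 10.14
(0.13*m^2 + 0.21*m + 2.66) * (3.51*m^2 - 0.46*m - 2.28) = 0.4563*m^4 + 0.6773*m^3 + 8.9436*m^2 - 1.7024*m - 6.0648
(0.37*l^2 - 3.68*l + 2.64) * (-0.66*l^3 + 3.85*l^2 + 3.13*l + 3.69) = -0.2442*l^5 + 3.8533*l^4 - 14.7523*l^3 + 0.0109000000000012*l^2 - 5.316*l + 9.7416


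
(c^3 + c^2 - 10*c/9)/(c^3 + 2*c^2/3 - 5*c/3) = (c - 2/3)/(c - 1)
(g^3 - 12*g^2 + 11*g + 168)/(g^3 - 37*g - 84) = (g - 8)/(g + 4)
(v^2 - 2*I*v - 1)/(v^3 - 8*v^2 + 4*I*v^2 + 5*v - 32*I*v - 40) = (v - I)/(v^2 + v*(-8 + 5*I) - 40*I)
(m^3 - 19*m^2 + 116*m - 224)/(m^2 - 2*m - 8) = (m^2 - 15*m + 56)/(m + 2)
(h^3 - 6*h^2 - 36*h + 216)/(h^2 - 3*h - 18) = (h^2 - 36)/(h + 3)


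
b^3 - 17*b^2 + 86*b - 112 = (b - 8)*(b - 7)*(b - 2)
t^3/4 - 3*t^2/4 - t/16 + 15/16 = (t/4 + 1/4)*(t - 5/2)*(t - 3/2)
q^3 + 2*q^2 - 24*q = q*(q - 4)*(q + 6)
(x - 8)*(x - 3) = x^2 - 11*x + 24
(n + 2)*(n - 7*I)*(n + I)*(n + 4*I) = n^4 + 2*n^3 - 2*I*n^3 + 31*n^2 - 4*I*n^2 + 62*n + 28*I*n + 56*I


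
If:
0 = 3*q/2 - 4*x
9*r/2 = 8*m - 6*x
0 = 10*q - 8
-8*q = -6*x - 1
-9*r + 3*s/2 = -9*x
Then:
No Solution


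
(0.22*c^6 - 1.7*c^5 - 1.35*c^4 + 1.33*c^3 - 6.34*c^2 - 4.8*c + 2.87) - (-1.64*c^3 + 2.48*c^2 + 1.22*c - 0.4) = 0.22*c^6 - 1.7*c^5 - 1.35*c^4 + 2.97*c^3 - 8.82*c^2 - 6.02*c + 3.27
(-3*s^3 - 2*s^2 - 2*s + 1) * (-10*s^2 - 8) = 30*s^5 + 20*s^4 + 44*s^3 + 6*s^2 + 16*s - 8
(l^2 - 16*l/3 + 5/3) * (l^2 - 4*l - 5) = l^4 - 28*l^3/3 + 18*l^2 + 20*l - 25/3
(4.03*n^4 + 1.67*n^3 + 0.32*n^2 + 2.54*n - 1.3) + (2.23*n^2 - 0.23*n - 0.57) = 4.03*n^4 + 1.67*n^3 + 2.55*n^2 + 2.31*n - 1.87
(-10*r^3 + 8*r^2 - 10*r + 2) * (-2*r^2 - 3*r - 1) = 20*r^5 + 14*r^4 + 6*r^3 + 18*r^2 + 4*r - 2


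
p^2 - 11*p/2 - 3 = (p - 6)*(p + 1/2)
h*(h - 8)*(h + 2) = h^3 - 6*h^2 - 16*h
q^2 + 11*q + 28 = (q + 4)*(q + 7)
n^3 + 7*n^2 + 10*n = n*(n + 2)*(n + 5)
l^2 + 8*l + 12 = (l + 2)*(l + 6)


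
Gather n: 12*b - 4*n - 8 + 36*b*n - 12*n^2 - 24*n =12*b - 12*n^2 + n*(36*b - 28) - 8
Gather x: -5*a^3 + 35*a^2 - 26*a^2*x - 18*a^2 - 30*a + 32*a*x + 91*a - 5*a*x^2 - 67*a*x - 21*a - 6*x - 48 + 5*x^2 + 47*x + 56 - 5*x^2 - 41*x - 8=-5*a^3 + 17*a^2 - 5*a*x^2 + 40*a + x*(-26*a^2 - 35*a)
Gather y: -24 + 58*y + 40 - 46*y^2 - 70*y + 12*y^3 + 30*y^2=12*y^3 - 16*y^2 - 12*y + 16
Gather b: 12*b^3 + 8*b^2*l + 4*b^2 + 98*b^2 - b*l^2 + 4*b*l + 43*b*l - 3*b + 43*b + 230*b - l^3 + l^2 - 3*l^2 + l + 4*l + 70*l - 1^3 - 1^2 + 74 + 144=12*b^3 + b^2*(8*l + 102) + b*(-l^2 + 47*l + 270) - l^3 - 2*l^2 + 75*l + 216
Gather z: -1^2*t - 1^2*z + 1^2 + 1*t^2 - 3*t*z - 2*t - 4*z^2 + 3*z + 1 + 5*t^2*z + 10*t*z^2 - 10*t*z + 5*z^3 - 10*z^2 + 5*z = t^2 - 3*t + 5*z^3 + z^2*(10*t - 14) + z*(5*t^2 - 13*t + 7) + 2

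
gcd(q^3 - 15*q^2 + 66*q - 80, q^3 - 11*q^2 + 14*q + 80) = q^2 - 13*q + 40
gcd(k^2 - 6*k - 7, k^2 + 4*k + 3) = k + 1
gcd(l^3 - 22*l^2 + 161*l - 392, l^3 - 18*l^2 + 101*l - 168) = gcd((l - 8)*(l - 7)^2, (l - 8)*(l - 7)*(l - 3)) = l^2 - 15*l + 56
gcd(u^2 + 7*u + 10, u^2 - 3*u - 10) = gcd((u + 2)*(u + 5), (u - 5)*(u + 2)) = u + 2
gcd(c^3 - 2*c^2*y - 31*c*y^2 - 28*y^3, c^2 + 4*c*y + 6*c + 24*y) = c + 4*y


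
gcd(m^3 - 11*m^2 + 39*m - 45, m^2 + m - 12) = m - 3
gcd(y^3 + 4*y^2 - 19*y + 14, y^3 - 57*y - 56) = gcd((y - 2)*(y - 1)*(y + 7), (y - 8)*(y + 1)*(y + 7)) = y + 7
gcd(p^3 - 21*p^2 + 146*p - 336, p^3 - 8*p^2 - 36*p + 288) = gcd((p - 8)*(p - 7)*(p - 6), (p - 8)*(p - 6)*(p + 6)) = p^2 - 14*p + 48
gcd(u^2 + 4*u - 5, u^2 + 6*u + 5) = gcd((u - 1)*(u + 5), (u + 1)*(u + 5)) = u + 5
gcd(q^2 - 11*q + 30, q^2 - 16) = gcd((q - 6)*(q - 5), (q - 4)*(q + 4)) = 1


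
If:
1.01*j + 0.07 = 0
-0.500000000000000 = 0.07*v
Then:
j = -0.07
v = -7.14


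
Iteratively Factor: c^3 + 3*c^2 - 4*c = (c - 1)*(c^2 + 4*c) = c*(c - 1)*(c + 4)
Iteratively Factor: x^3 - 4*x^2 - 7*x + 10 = (x + 2)*(x^2 - 6*x + 5) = (x - 1)*(x + 2)*(x - 5)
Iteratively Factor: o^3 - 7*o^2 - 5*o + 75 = (o + 3)*(o^2 - 10*o + 25) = (o - 5)*(o + 3)*(o - 5)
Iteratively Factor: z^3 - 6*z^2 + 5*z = (z - 1)*(z^2 - 5*z) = (z - 5)*(z - 1)*(z)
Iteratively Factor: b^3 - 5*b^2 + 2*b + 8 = (b - 4)*(b^2 - b - 2) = (b - 4)*(b + 1)*(b - 2)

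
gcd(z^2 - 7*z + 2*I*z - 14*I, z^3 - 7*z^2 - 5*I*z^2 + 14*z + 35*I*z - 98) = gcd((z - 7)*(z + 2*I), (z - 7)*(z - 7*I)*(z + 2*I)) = z^2 + z*(-7 + 2*I) - 14*I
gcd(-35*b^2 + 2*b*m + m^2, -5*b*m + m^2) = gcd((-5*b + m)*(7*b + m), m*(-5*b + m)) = 5*b - m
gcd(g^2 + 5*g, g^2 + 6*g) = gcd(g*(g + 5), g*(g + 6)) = g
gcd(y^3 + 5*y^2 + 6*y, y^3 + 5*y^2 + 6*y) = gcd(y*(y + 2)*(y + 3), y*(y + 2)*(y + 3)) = y^3 + 5*y^2 + 6*y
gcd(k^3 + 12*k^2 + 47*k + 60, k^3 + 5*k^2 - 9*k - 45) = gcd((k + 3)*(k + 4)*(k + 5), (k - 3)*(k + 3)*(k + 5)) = k^2 + 8*k + 15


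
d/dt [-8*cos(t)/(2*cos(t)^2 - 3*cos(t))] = -16*sin(t)/(2*cos(t) - 3)^2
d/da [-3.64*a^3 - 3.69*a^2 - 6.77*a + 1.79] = -10.92*a^2 - 7.38*a - 6.77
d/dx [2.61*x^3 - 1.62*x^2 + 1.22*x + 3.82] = 7.83*x^2 - 3.24*x + 1.22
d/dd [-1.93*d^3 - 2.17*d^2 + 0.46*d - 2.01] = -5.79*d^2 - 4.34*d + 0.46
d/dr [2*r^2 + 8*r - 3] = 4*r + 8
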